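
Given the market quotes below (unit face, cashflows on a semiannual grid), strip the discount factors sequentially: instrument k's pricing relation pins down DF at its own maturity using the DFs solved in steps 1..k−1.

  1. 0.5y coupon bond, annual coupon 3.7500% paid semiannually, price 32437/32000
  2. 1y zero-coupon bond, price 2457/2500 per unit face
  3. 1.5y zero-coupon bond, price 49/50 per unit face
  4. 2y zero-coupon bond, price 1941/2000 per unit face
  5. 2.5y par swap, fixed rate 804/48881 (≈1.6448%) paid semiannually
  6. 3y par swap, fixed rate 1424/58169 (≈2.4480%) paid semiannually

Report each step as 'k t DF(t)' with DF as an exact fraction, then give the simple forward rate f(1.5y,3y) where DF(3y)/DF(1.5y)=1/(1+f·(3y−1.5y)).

1 1/2 199/200
2 1 2457/2500
3 3/2 49/50
4 2 1941/2000
5 5/2 4799/5000
6 3 1161/1250
f(1.5y,3y) = ((49/50)/(1161/1250) − 1)/(3/2) = 128/3483 ≈ 3.6750%

step 1 [0.5y] bond c/2=3/160: DF=(32437/32000 − 3/160·(0))/(1+3/160) = 199/200 ≈ 0.995000
step 2 [1y] zero: DF = P = 2457/2500 ≈ 0.982800
step 3 [1.5y] zero: DF = P = 49/50 ≈ 0.980000
step 4 [2y] zero: DF = P = 1941/2000 ≈ 0.970500
step 5 [2.5y] swap r/2=402/48881: DF=(1 − 402/48881·(0.995000+0.982800+0.980000+0.970500))/(1+402/48881) = 4799/5000 ≈ 0.959800
step 6 [3y] swap r/2=712/58169: DF=(1 − 712/58169·(0.995000+0.982800+0.980000+0.970500+0.959800))/(1+712/58169) = 1161/1250 ≈ 0.928800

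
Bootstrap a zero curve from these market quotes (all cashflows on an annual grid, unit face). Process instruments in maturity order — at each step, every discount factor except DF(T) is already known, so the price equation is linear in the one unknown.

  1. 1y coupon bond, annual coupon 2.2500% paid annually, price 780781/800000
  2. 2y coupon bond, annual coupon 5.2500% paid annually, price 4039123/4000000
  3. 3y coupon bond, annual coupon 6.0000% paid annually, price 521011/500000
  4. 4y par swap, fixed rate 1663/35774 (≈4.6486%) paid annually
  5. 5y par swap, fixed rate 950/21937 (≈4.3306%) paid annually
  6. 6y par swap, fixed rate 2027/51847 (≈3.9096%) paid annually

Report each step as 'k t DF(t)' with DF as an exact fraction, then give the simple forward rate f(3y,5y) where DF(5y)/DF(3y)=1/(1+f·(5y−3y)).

step 1 [1y] bond c/1=9/400: DF=(780781/800000 − 9/400·(0))/(1+9/400) = 1909/2000 ≈ 0.954500
step 2 [2y] bond c/1=21/400: DF=(4039123/4000000 − 21/400·(0.954500))/(1+21/400) = 4559/5000 ≈ 0.911800
step 3 [3y] bond c/1=3/50: DF=(521011/500000 − 3/50·(0.954500+0.911800))/(1+3/50) = 4387/5000 ≈ 0.877400
step 4 [4y] swap r/1=1663/35774: DF=(1 − 1663/35774·(0.954500+0.911800+0.877400))/(1+1663/35774) = 8337/10000 ≈ 0.833700
step 5 [5y] swap r/1=950/21937: DF=(1 − 950/21937·(0.954500+0.911800+0.877400+0.833700))/(1+950/21937) = 81/100 ≈ 0.810000
step 6 [6y] swap r/1=2027/51847: DF=(1 − 2027/51847·(0.954500+0.911800+0.877400+0.833700+0.810000))/(1+2027/51847) = 7973/10000 ≈ 0.797300

1 1 1909/2000
2 2 4559/5000
3 3 4387/5000
4 4 8337/10000
5 5 81/100
6 6 7973/10000
f(3y,5y) = ((4387/5000)/(81/100) − 1)/(2) = 337/8100 ≈ 4.1605%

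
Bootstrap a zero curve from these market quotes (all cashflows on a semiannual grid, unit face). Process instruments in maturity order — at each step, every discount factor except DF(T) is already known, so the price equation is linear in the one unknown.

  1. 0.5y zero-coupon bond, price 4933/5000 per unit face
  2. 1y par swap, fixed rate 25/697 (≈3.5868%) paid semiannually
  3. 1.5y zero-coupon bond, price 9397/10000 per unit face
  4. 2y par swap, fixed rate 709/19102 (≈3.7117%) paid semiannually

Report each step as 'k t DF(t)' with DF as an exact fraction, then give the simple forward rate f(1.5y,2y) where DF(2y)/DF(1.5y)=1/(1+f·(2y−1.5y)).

1 1/2 4933/5000
2 1 193/200
3 3/2 9397/10000
4 2 9291/10000
f(1.5y,2y) = ((9397/10000)/(9291/10000) − 1)/(1/2) = 212/9291 ≈ 2.2818%

step 1 [0.5y] zero: DF = P = 4933/5000 ≈ 0.986600
step 2 [1y] swap r/2=25/1394: DF=(1 − 25/1394·(0.986600))/(1+25/1394) = 193/200 ≈ 0.965000
step 3 [1.5y] zero: DF = P = 9397/10000 ≈ 0.939700
step 4 [2y] swap r/2=709/38204: DF=(1 − 709/38204·(0.986600+0.965000+0.939700))/(1+709/38204) = 9291/10000 ≈ 0.929100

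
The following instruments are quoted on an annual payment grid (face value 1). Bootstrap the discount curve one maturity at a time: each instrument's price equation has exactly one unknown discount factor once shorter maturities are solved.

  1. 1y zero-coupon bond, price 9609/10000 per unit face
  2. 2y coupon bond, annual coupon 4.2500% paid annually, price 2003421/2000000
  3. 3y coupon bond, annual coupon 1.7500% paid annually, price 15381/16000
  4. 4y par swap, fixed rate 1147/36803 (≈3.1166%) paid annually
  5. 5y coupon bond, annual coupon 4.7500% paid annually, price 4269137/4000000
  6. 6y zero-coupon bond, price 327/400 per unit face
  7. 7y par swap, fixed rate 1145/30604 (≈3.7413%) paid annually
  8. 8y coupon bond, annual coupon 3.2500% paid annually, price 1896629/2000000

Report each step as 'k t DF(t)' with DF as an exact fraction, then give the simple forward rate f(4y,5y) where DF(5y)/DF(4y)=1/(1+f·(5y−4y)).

step 1 [1y] zero: DF = P = 9609/10000 ≈ 0.960900
step 2 [2y] bond c/1=17/400: DF=(2003421/2000000 − 17/400·(0.960900))/(1+17/400) = 9217/10000 ≈ 0.921700
step 3 [3y] bond c/1=7/400: DF=(15381/16000 − 7/400·(0.960900+0.921700))/(1+7/400) = 2281/2500 ≈ 0.912400
step 4 [4y] swap r/1=1147/36803: DF=(1 − 1147/36803·(0.960900+0.921700+0.912400))/(1+1147/36803) = 8853/10000 ≈ 0.885300
step 5 [5y] bond c/1=19/400: DF=(4269137/4000000 − 19/400·(0.960900+0.921700+0.912400+0.885300))/(1+19/400) = 213/250 ≈ 0.852000
step 6 [6y] zero: DF = P = 327/400 ≈ 0.817500
step 7 [7y] swap r/1=1145/30604: DF=(1 − 1145/30604·(0.960900+0.921700+0.912400+0.885300+0.852000+0.817500))/(1+1145/30604) = 771/1000 ≈ 0.771000
step 8 [8y] bond c/1=13/400: DF=(1896629/2000000 − 13/400·(0.960900+0.921700+0.912400+0.885300+0.852000+0.817500+0.771000))/(1+13/400) = 3629/5000 ≈ 0.725800

1 1 9609/10000
2 2 9217/10000
3 3 2281/2500
4 4 8853/10000
5 5 213/250
6 6 327/400
7 7 771/1000
8 8 3629/5000
f(4y,5y) = ((8853/10000)/(213/250) − 1)/(1) = 111/2840 ≈ 3.9085%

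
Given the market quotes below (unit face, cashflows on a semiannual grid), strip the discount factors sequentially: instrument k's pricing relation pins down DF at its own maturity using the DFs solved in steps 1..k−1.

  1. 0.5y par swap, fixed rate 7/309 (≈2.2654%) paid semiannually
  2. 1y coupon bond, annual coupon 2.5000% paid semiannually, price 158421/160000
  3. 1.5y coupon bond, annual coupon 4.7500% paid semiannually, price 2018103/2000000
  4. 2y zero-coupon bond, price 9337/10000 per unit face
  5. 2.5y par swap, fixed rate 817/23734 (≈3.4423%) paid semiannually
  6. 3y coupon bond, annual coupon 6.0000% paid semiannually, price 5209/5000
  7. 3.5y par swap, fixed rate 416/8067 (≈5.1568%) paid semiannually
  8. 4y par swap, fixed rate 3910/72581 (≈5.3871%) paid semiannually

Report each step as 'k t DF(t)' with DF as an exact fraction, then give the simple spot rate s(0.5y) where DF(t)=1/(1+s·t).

1 1/2 618/625
2 1 9657/10000
3 3/2 9403/10000
4 2 9337/10000
5 5/2 9183/10000
6 3 2183/2500
7 7/2 521/625
8 4 1609/2000
s(0.5y) = (1/(618/625) − 1)/(1/2) = 7/309 ≈ 2.2654%

step 1 [0.5y] swap r/2=7/618: DF=(1 − 7/618·(0))/(1+7/618) = 618/625 ≈ 0.988800
step 2 [1y] bond c/2=1/80: DF=(158421/160000 − 1/80·(0.988800))/(1+1/80) = 9657/10000 ≈ 0.965700
step 3 [1.5y] bond c/2=19/800: DF=(2018103/2000000 − 19/800·(0.988800+0.965700))/(1+19/800) = 9403/10000 ≈ 0.940300
step 4 [2y] zero: DF = P = 9337/10000 ≈ 0.933700
step 5 [2.5y] swap r/2=817/47468: DF=(1 − 817/47468·(0.988800+0.965700+0.940300+0.933700))/(1+817/47468) = 9183/10000 ≈ 0.918300
step 6 [3y] bond c/2=3/100: DF=(5209/5000 − 3/100·(0.988800+0.965700+0.940300+0.933700+0.918300))/(1+3/100) = 2183/2500 ≈ 0.873200
step 7 [3.5y] swap r/2=208/8067: DF=(1 − 208/8067·(0.988800+0.965700+0.940300+0.933700+0.918300+0.873200))/(1+208/8067) = 521/625 ≈ 0.833600
step 8 [4y] swap r/2=1955/72581: DF=(1 − 1955/72581·(0.988800+0.965700+0.940300+0.933700+0.918300+0.873200+0.833600))/(1+1955/72581) = 1609/2000 ≈ 0.804500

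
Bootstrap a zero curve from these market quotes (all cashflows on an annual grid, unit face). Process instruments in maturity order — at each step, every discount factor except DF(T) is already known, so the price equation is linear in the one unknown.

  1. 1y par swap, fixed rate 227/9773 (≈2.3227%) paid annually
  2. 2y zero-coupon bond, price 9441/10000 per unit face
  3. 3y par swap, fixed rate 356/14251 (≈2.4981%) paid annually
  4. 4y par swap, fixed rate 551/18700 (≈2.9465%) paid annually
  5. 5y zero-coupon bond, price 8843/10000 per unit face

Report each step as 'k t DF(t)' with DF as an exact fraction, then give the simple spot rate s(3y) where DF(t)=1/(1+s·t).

step 1 [1y] swap r/1=227/9773: DF=(1 − 227/9773·(0))/(1+227/9773) = 9773/10000 ≈ 0.977300
step 2 [2y] zero: DF = P = 9441/10000 ≈ 0.944100
step 3 [3y] swap r/1=356/14251: DF=(1 − 356/14251·(0.977300+0.944100))/(1+356/14251) = 1161/1250 ≈ 0.928800
step 4 [4y] swap r/1=551/18700: DF=(1 − 551/18700·(0.977300+0.944100+0.928800))/(1+551/18700) = 4449/5000 ≈ 0.889800
step 5 [5y] zero: DF = P = 8843/10000 ≈ 0.884300

1 1 9773/10000
2 2 9441/10000
3 3 1161/1250
4 4 4449/5000
5 5 8843/10000
s(3y) = (1/(1161/1250) − 1)/(3) = 89/3483 ≈ 2.5553%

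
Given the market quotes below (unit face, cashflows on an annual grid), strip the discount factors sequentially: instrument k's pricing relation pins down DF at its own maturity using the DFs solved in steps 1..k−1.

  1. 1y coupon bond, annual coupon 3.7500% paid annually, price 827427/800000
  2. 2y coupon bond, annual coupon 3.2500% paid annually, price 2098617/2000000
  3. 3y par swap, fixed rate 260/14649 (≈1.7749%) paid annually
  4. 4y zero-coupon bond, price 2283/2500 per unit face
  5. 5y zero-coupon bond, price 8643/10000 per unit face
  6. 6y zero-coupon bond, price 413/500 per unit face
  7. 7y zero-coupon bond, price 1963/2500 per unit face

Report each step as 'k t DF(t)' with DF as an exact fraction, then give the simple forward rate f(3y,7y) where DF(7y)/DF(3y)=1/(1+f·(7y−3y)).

step 1 [1y] bond c/1=3/80: DF=(827427/800000 − 3/80·(0))/(1+3/80) = 9969/10000 ≈ 0.996900
step 2 [2y] bond c/1=13/400: DF=(2098617/2000000 − 13/400·(0.996900))/(1+13/400) = 9849/10000 ≈ 0.984900
step 3 [3y] swap r/1=260/14649: DF=(1 − 260/14649·(0.996900+0.984900))/(1+260/14649) = 237/250 ≈ 0.948000
step 4 [4y] zero: DF = P = 2283/2500 ≈ 0.913200
step 5 [5y] zero: DF = P = 8643/10000 ≈ 0.864300
step 6 [6y] zero: DF = P = 413/500 ≈ 0.826000
step 7 [7y] zero: DF = P = 1963/2500 ≈ 0.785200

1 1 9969/10000
2 2 9849/10000
3 3 237/250
4 4 2283/2500
5 5 8643/10000
6 6 413/500
7 7 1963/2500
f(3y,7y) = ((237/250)/(1963/2500) − 1)/(4) = 407/7852 ≈ 5.1834%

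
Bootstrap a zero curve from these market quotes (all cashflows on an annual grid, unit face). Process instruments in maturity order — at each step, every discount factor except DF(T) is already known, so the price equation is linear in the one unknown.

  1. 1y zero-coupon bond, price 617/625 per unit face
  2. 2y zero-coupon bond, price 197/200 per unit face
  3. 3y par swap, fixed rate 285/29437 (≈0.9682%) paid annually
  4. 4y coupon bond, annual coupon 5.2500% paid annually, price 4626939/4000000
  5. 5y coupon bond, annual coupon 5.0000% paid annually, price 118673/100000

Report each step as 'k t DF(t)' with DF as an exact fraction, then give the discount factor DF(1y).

step 1 [1y] zero: DF = P = 617/625 ≈ 0.987200
step 2 [2y] zero: DF = P = 197/200 ≈ 0.985000
step 3 [3y] swap r/1=285/29437: DF=(1 − 285/29437·(0.987200+0.985000))/(1+285/29437) = 1943/2000 ≈ 0.971500
step 4 [4y] bond c/1=21/400: DF=(4626939/4000000 − 21/400·(0.987200+0.985000+0.971500))/(1+21/400) = 4761/5000 ≈ 0.952200
step 5 [5y] bond c/1=1/20: DF=(118673/100000 − 1/20·(0.987200+0.985000+0.971500+0.952200))/(1+1/20) = 9447/10000 ≈ 0.944700

1 1 617/625
2 2 197/200
3 3 1943/2000
4 4 4761/5000
5 5 9447/10000
DF(1y) = 617/625 ≈ 0.987200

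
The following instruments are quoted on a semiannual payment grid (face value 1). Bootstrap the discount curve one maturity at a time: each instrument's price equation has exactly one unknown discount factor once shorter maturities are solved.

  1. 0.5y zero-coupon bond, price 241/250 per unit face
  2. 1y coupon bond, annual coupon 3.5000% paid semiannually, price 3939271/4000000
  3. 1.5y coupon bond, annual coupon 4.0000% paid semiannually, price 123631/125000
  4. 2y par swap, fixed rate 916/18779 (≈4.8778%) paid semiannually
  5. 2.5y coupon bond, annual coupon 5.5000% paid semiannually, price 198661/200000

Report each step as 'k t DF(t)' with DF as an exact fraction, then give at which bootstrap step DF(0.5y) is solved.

1 1/2 241/250
2 1 9513/10000
3 3/2 9321/10000
4 2 2271/2500
5 5/2 4331/5000
DF(0.5y) is solved at step 1

step 1 [0.5y] zero: DF = P = 241/250 ≈ 0.964000
step 2 [1y] bond c/2=7/400: DF=(3939271/4000000 − 7/400·(0.964000))/(1+7/400) = 9513/10000 ≈ 0.951300
step 3 [1.5y] bond c/2=1/50: DF=(123631/125000 − 1/50·(0.964000+0.951300))/(1+1/50) = 9321/10000 ≈ 0.932100
step 4 [2y] swap r/2=458/18779: DF=(1 − 458/18779·(0.964000+0.951300+0.932100))/(1+458/18779) = 2271/2500 ≈ 0.908400
step 5 [2.5y] bond c/2=11/400: DF=(198661/200000 − 11/400·(0.964000+0.951300+0.932100+0.908400))/(1+11/400) = 4331/5000 ≈ 0.866200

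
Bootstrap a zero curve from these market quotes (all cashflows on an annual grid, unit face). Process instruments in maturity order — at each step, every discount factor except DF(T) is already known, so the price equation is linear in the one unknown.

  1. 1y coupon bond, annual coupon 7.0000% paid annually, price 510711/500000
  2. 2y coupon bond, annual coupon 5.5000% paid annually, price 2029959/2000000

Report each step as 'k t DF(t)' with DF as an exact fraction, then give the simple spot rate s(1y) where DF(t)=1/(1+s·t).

1 1 4773/5000
2 2 9123/10000
s(1y) = (1/(4773/5000) − 1)/(1) = 227/4773 ≈ 4.7559%

step 1 [1y] bond c/1=7/100: DF=(510711/500000 − 7/100·(0))/(1+7/100) = 4773/5000 ≈ 0.954600
step 2 [2y] bond c/1=11/200: DF=(2029959/2000000 − 11/200·(0.954600))/(1+11/200) = 9123/10000 ≈ 0.912300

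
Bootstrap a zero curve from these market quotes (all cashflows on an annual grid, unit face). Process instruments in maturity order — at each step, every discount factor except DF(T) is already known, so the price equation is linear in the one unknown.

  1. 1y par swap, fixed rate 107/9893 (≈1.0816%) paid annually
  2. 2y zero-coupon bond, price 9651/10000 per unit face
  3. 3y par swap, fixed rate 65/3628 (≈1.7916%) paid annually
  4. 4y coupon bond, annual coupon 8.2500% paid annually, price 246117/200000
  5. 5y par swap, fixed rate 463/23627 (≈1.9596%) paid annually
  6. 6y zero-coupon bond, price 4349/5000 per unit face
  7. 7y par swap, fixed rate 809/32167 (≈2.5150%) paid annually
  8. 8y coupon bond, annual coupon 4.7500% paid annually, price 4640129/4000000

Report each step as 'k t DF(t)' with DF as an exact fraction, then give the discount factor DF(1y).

1 1 9893/10000
2 2 9651/10000
3 3 237/250
4 4 2289/2500
5 5 4537/5000
6 6 4349/5000
7 7 4191/5000
8 8 8157/10000
DF(1y) = 9893/10000 ≈ 0.989300

step 1 [1y] swap r/1=107/9893: DF=(1 − 107/9893·(0))/(1+107/9893) = 9893/10000 ≈ 0.989300
step 2 [2y] zero: DF = P = 9651/10000 ≈ 0.965100
step 3 [3y] swap r/1=65/3628: DF=(1 − 65/3628·(0.989300+0.965100))/(1+65/3628) = 237/250 ≈ 0.948000
step 4 [4y] bond c/1=33/400: DF=(246117/200000 − 33/400·(0.989300+0.965100+0.948000))/(1+33/400) = 2289/2500 ≈ 0.915600
step 5 [5y] swap r/1=463/23627: DF=(1 − 463/23627·(0.989300+0.965100+0.948000+0.915600))/(1+463/23627) = 4537/5000 ≈ 0.907400
step 6 [6y] zero: DF = P = 4349/5000 ≈ 0.869800
step 7 [7y] swap r/1=809/32167: DF=(1 − 809/32167·(0.989300+0.965100+0.948000+0.915600+0.907400+0.869800))/(1+809/32167) = 4191/5000 ≈ 0.838200
step 8 [8y] bond c/1=19/400: DF=(4640129/4000000 − 19/400·(0.989300+0.965100+0.948000+0.915600+0.907400+0.869800+0.838200))/(1+19/400) = 8157/10000 ≈ 0.815700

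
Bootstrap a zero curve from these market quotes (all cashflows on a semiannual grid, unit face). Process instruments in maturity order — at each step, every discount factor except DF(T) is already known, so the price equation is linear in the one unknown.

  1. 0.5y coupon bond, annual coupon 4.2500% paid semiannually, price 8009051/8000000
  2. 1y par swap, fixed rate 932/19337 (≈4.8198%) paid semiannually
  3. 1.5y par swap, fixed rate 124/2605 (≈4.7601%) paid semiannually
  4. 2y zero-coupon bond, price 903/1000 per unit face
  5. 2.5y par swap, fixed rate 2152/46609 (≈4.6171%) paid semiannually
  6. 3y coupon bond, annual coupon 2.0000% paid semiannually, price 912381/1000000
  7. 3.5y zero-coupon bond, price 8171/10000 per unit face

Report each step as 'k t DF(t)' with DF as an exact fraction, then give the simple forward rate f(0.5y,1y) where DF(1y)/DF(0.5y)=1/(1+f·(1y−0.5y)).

step 1 [0.5y] bond c/2=17/800: DF=(8009051/8000000 − 17/800·(0))/(1+17/800) = 9803/10000 ≈ 0.980300
step 2 [1y] swap r/2=466/19337: DF=(1 − 466/19337·(0.980300))/(1+466/19337) = 4767/5000 ≈ 0.953400
step 3 [1.5y] swap r/2=62/2605: DF=(1 − 62/2605·(0.980300+0.953400))/(1+62/2605) = 4659/5000 ≈ 0.931800
step 4 [2y] zero: DF = P = 903/1000 ≈ 0.903000
step 5 [2.5y] swap r/2=1076/46609: DF=(1 − 1076/46609·(0.980300+0.953400+0.931800+0.903000))/(1+1076/46609) = 2231/2500 ≈ 0.892400
step 6 [3y] bond c/2=1/100: DF=(912381/1000000 − 1/100·(0.980300+0.953400+0.931800+0.903000+0.892400))/(1+1/100) = 2143/2500 ≈ 0.857200
step 7 [3.5y] zero: DF = P = 8171/10000 ≈ 0.817100

1 1/2 9803/10000
2 1 4767/5000
3 3/2 4659/5000
4 2 903/1000
5 5/2 2231/2500
6 3 2143/2500
7 7/2 8171/10000
f(0.5y,1y) = ((9803/10000)/(4767/5000) − 1)/(1/2) = 269/4767 ≈ 5.6430%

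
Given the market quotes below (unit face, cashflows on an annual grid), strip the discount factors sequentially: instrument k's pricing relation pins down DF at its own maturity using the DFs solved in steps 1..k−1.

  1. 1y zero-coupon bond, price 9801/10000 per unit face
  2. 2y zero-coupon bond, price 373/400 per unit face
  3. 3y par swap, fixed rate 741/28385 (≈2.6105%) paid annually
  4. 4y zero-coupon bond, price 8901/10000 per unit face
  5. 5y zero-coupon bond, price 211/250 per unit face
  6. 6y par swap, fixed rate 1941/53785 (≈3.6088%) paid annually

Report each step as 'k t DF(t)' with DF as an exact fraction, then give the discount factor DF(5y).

1 1 9801/10000
2 2 373/400
3 3 9259/10000
4 4 8901/10000
5 5 211/250
6 6 8059/10000
DF(5y) = 211/250 ≈ 0.844000

step 1 [1y] zero: DF = P = 9801/10000 ≈ 0.980100
step 2 [2y] zero: DF = P = 373/400 ≈ 0.932500
step 3 [3y] swap r/1=741/28385: DF=(1 − 741/28385·(0.980100+0.932500))/(1+741/28385) = 9259/10000 ≈ 0.925900
step 4 [4y] zero: DF = P = 8901/10000 ≈ 0.890100
step 5 [5y] zero: DF = P = 211/250 ≈ 0.844000
step 6 [6y] swap r/1=1941/53785: DF=(1 − 1941/53785·(0.980100+0.932500+0.925900+0.890100+0.844000))/(1+1941/53785) = 8059/10000 ≈ 0.805900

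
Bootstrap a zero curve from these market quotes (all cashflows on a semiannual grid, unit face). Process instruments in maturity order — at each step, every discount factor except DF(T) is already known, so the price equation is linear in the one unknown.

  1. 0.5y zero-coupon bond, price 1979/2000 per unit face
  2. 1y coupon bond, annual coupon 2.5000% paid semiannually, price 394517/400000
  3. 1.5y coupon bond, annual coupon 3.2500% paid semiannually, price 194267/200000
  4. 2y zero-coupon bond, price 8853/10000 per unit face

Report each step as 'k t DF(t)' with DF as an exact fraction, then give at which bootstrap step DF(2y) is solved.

1 1/2 1979/2000
2 1 9619/10000
3 3/2 4623/5000
4 2 8853/10000
DF(2y) is solved at step 4

step 1 [0.5y] zero: DF = P = 1979/2000 ≈ 0.989500
step 2 [1y] bond c/2=1/80: DF=(394517/400000 − 1/80·(0.989500))/(1+1/80) = 9619/10000 ≈ 0.961900
step 3 [1.5y] bond c/2=13/800: DF=(194267/200000 − 13/800·(0.989500+0.961900))/(1+13/800) = 4623/5000 ≈ 0.924600
step 4 [2y] zero: DF = P = 8853/10000 ≈ 0.885300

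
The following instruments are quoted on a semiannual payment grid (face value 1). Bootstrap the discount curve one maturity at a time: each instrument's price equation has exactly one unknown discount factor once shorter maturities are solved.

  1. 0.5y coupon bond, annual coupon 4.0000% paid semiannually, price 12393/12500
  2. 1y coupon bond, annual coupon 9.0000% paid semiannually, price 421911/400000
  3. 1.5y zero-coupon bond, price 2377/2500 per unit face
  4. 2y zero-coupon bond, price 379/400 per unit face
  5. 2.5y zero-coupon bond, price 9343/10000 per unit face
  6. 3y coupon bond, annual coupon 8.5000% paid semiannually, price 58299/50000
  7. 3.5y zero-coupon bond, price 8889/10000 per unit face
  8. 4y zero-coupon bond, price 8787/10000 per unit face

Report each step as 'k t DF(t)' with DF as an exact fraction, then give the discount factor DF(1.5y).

step 1 [0.5y] bond c/2=1/50: DF=(12393/12500 − 1/50·(0))/(1+1/50) = 243/250 ≈ 0.972000
step 2 [1y] bond c/2=9/200: DF=(421911/400000 − 9/200·(0.972000))/(1+9/200) = 387/400 ≈ 0.967500
step 3 [1.5y] zero: DF = P = 2377/2500 ≈ 0.950800
step 4 [2y] zero: DF = P = 379/400 ≈ 0.947500
step 5 [2.5y] zero: DF = P = 9343/10000 ≈ 0.934300
step 6 [3y] bond c/2=17/400: DF=(58299/50000 − 17/400·(0.972000+0.967500+0.950800+0.947500+0.934300))/(1+17/400) = 9239/10000 ≈ 0.923900
step 7 [3.5y] zero: DF = P = 8889/10000 ≈ 0.888900
step 8 [4y] zero: DF = P = 8787/10000 ≈ 0.878700

1 1/2 243/250
2 1 387/400
3 3/2 2377/2500
4 2 379/400
5 5/2 9343/10000
6 3 9239/10000
7 7/2 8889/10000
8 4 8787/10000
DF(1.5y) = 2377/2500 ≈ 0.950800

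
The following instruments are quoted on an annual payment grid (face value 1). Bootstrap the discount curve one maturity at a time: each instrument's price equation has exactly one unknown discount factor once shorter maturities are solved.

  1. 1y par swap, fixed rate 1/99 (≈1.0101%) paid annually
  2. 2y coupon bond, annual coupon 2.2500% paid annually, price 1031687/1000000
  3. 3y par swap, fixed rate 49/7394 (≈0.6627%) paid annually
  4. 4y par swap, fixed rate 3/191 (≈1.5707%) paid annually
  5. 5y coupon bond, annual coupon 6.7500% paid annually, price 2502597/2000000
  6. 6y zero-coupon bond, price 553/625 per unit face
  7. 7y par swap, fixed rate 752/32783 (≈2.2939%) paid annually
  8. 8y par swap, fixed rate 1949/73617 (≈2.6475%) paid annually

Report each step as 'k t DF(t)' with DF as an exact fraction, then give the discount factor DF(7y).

step 1 [1y] swap r/1=1/99: DF=(1 − 1/99·(0))/(1+1/99) = 99/100 ≈ 0.990000
step 2 [2y] bond c/1=9/400: DF=(1031687/1000000 − 9/400·(0.990000))/(1+9/400) = 617/625 ≈ 0.987200
step 3 [3y] swap r/1=49/7394: DF=(1 − 49/7394·(0.990000+0.987200))/(1+49/7394) = 2451/2500 ≈ 0.980400
step 4 [4y] swap r/1=3/191: DF=(1 − 3/191·(0.990000+0.987200+0.980400))/(1+3/191) = 2347/2500 ≈ 0.938800
step 5 [5y] bond c/1=27/400: DF=(2502597/2000000 − 27/400·(0.990000+0.987200+0.980400+0.938800))/(1+27/400) = 4629/5000 ≈ 0.925800
step 6 [6y] zero: DF = P = 553/625 ≈ 0.884800
step 7 [7y] swap r/1=752/32783: DF=(1 − 752/32783·(0.990000+0.987200+0.980400+0.938800+0.925800+0.884800))/(1+752/32783) = 531/625 ≈ 0.849600
step 8 [8y] swap r/1=1949/73617: DF=(1 − 1949/73617·(0.990000+0.987200+0.980400+0.938800+0.925800+0.884800+0.849600))/(1+1949/73617) = 8051/10000 ≈ 0.805100

1 1 99/100
2 2 617/625
3 3 2451/2500
4 4 2347/2500
5 5 4629/5000
6 6 553/625
7 7 531/625
8 8 8051/10000
DF(7y) = 531/625 ≈ 0.849600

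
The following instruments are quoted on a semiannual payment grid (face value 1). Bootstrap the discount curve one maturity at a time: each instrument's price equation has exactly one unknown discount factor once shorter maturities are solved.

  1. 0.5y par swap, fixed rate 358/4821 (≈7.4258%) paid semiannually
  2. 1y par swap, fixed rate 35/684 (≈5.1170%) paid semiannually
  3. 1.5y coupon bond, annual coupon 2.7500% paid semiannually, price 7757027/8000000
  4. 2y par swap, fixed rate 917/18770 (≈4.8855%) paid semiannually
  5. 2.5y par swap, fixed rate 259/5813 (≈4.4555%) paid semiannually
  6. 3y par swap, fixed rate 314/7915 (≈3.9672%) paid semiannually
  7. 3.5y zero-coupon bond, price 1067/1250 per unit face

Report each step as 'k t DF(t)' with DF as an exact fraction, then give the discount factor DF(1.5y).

1 1/2 4821/5000
2 1 951/1000
3 3/2 1861/2000
4 2 9083/10000
5 5/2 2241/2500
6 3 8901/10000
7 7/2 1067/1250
DF(1.5y) = 1861/2000 ≈ 0.930500

step 1 [0.5y] swap r/2=179/4821: DF=(1 − 179/4821·(0))/(1+179/4821) = 4821/5000 ≈ 0.964200
step 2 [1y] swap r/2=35/1368: DF=(1 − 35/1368·(0.964200))/(1+35/1368) = 951/1000 ≈ 0.951000
step 3 [1.5y] bond c/2=11/800: DF=(7757027/8000000 − 11/800·(0.964200+0.951000))/(1+11/800) = 1861/2000 ≈ 0.930500
step 4 [2y] swap r/2=917/37540: DF=(1 − 917/37540·(0.964200+0.951000+0.930500))/(1+917/37540) = 9083/10000 ≈ 0.908300
step 5 [2.5y] swap r/2=259/11626: DF=(1 − 259/11626·(0.964200+0.951000+0.930500+0.908300))/(1+259/11626) = 2241/2500 ≈ 0.896400
step 6 [3y] swap r/2=157/7915: DF=(1 − 157/7915·(0.964200+0.951000+0.930500+0.908300+0.896400))/(1+157/7915) = 8901/10000 ≈ 0.890100
step 7 [3.5y] zero: DF = P = 1067/1250 ≈ 0.853600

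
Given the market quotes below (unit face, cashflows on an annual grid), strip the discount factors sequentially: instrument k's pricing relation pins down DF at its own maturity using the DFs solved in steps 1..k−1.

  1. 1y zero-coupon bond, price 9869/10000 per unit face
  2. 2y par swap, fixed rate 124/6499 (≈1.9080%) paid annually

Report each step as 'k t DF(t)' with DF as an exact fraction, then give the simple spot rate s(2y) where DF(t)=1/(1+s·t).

step 1 [1y] zero: DF = P = 9869/10000 ≈ 0.986900
step 2 [2y] swap r/1=124/6499: DF=(1 − 124/6499·(0.986900))/(1+124/6499) = 2407/2500 ≈ 0.962800

1 1 9869/10000
2 2 2407/2500
s(2y) = (1/(2407/2500) − 1)/(2) = 93/4814 ≈ 1.9319%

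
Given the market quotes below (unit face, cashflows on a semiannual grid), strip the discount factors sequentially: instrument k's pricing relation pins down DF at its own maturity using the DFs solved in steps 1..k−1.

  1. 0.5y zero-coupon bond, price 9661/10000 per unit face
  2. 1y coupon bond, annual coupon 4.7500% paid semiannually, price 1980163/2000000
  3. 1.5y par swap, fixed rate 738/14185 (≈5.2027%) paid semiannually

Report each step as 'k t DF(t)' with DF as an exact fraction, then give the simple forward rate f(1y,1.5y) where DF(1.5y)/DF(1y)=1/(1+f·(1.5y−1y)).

1 1/2 9661/10000
2 1 9447/10000
3 3/2 4631/5000
f(1y,1.5y) = ((9447/10000)/(4631/5000) − 1)/(1/2) = 185/4631 ≈ 3.9948%

step 1 [0.5y] zero: DF = P = 9661/10000 ≈ 0.966100
step 2 [1y] bond c/2=19/800: DF=(1980163/2000000 − 19/800·(0.966100))/(1+19/800) = 9447/10000 ≈ 0.944700
step 3 [1.5y] swap r/2=369/14185: DF=(1 − 369/14185·(0.966100+0.944700))/(1+369/14185) = 4631/5000 ≈ 0.926200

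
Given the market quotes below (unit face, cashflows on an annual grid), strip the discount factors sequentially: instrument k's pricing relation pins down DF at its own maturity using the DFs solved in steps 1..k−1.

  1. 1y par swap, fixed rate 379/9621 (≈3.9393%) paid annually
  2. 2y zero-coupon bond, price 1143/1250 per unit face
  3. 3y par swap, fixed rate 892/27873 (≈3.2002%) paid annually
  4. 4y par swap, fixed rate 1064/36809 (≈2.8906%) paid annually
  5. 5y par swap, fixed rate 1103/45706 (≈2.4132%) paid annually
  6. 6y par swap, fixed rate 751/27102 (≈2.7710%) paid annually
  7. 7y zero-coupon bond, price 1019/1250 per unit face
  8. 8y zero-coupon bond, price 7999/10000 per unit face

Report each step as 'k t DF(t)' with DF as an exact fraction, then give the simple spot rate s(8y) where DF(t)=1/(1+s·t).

step 1 [1y] swap r/1=379/9621: DF=(1 − 379/9621·(0))/(1+379/9621) = 9621/10000 ≈ 0.962100
step 2 [2y] zero: DF = P = 1143/1250 ≈ 0.914400
step 3 [3y] swap r/1=892/27873: DF=(1 − 892/27873·(0.962100+0.914400))/(1+892/27873) = 2277/2500 ≈ 0.910800
step 4 [4y] swap r/1=1064/36809: DF=(1 − 1064/36809·(0.962100+0.914400+0.910800))/(1+1064/36809) = 1117/1250 ≈ 0.893600
step 5 [5y] swap r/1=1103/45706: DF=(1 − 1103/45706·(0.962100+0.914400+0.910800+0.893600))/(1+1103/45706) = 8897/10000 ≈ 0.889700
step 6 [6y] swap r/1=751/27102: DF=(1 − 751/27102·(0.962100+0.914400+0.910800+0.893600+0.889700))/(1+751/27102) = 4249/5000 ≈ 0.849800
step 7 [7y] zero: DF = P = 1019/1250 ≈ 0.815200
step 8 [8y] zero: DF = P = 7999/10000 ≈ 0.799900

1 1 9621/10000
2 2 1143/1250
3 3 2277/2500
4 4 1117/1250
5 5 8897/10000
6 6 4249/5000
7 7 1019/1250
8 8 7999/10000
s(8y) = (1/(7999/10000) − 1)/(8) = 2001/63992 ≈ 3.1270%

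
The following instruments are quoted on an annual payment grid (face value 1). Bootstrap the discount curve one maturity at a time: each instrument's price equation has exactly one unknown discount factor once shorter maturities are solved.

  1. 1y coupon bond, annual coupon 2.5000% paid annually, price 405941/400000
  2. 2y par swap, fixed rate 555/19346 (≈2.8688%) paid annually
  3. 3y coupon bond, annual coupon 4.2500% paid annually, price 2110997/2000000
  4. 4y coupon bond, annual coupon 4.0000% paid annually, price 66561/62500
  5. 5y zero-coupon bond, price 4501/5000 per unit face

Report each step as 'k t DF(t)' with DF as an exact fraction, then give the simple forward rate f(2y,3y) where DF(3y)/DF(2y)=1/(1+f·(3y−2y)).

1 1 9901/10000
2 2 1889/2000
3 3 1167/1250
4 4 9137/10000
5 5 4501/5000
f(2y,3y) = ((1889/2000)/(1167/1250) − 1)/(1) = 109/9336 ≈ 1.1675%

step 1 [1y] bond c/1=1/40: DF=(405941/400000 − 1/40·(0))/(1+1/40) = 9901/10000 ≈ 0.990100
step 2 [2y] swap r/1=555/19346: DF=(1 − 555/19346·(0.990100))/(1+555/19346) = 1889/2000 ≈ 0.944500
step 3 [3y] bond c/1=17/400: DF=(2110997/2000000 − 17/400·(0.990100+0.944500))/(1+17/400) = 1167/1250 ≈ 0.933600
step 4 [4y] bond c/1=1/25: DF=(66561/62500 − 1/25·(0.990100+0.944500+0.933600))/(1+1/25) = 9137/10000 ≈ 0.913700
step 5 [5y] zero: DF = P = 4501/5000 ≈ 0.900200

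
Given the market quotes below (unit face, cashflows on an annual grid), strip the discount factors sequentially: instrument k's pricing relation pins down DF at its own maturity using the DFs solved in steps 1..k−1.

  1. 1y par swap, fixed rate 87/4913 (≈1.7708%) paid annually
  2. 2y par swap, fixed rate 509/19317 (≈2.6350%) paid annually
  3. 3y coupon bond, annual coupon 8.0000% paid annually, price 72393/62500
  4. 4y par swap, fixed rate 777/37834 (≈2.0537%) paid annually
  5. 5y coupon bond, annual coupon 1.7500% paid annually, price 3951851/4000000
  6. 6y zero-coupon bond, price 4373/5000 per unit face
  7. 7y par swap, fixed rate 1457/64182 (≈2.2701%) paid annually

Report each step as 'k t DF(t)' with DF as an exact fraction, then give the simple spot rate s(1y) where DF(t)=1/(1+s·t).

1 1 4913/5000
2 2 9491/10000
3 3 4647/5000
4 4 9223/10000
5 5 9059/10000
6 6 4373/5000
7 7 8543/10000
s(1y) = (1/(4913/5000) − 1)/(1) = 87/4913 ≈ 1.7708%

step 1 [1y] swap r/1=87/4913: DF=(1 − 87/4913·(0))/(1+87/4913) = 4913/5000 ≈ 0.982600
step 2 [2y] swap r/1=509/19317: DF=(1 − 509/19317·(0.982600))/(1+509/19317) = 9491/10000 ≈ 0.949100
step 3 [3y] bond c/1=2/25: DF=(72393/62500 − 2/25·(0.982600+0.949100))/(1+2/25) = 4647/5000 ≈ 0.929400
step 4 [4y] swap r/1=777/37834: DF=(1 − 777/37834·(0.982600+0.949100+0.929400))/(1+777/37834) = 9223/10000 ≈ 0.922300
step 5 [5y] bond c/1=7/400: DF=(3951851/4000000 − 7/400·(0.982600+0.949100+0.929400+0.922300))/(1+7/400) = 9059/10000 ≈ 0.905900
step 6 [6y] zero: DF = P = 4373/5000 ≈ 0.874600
step 7 [7y] swap r/1=1457/64182: DF=(1 − 1457/64182·(0.982600+0.949100+0.929400+0.922300+0.905900+0.874600))/(1+1457/64182) = 8543/10000 ≈ 0.854300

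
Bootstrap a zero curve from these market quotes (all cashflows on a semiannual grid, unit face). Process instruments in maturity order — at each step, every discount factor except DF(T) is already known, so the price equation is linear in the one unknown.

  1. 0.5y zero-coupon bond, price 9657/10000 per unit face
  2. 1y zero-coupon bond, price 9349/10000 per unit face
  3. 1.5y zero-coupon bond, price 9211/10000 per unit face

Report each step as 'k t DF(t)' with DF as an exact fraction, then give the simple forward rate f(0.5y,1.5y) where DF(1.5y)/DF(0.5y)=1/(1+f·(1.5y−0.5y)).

1 1/2 9657/10000
2 1 9349/10000
3 3/2 9211/10000
f(0.5y,1.5y) = ((9657/10000)/(9211/10000) − 1)/(1) = 446/9211 ≈ 4.8420%

step 1 [0.5y] zero: DF = P = 9657/10000 ≈ 0.965700
step 2 [1y] zero: DF = P = 9349/10000 ≈ 0.934900
step 3 [1.5y] zero: DF = P = 9211/10000 ≈ 0.921100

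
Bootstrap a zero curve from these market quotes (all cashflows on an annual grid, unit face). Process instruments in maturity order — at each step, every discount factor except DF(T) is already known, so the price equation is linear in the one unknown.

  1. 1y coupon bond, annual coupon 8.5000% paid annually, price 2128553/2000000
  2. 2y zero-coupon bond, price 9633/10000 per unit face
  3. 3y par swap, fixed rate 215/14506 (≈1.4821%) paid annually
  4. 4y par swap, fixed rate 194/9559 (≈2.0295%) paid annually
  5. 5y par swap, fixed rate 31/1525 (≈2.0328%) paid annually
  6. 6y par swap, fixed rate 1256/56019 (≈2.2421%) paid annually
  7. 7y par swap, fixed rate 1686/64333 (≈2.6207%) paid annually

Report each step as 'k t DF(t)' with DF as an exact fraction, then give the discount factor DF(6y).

1 1 9809/10000
2 2 9633/10000
3 3 957/1000
4 4 1153/1250
5 5 9039/10000
6 6 1093/1250
7 7 4157/5000
DF(6y) = 1093/1250 ≈ 0.874400

step 1 [1y] bond c/1=17/200: DF=(2128553/2000000 − 17/200·(0))/(1+17/200) = 9809/10000 ≈ 0.980900
step 2 [2y] zero: DF = P = 9633/10000 ≈ 0.963300
step 3 [3y] swap r/1=215/14506: DF=(1 − 215/14506·(0.980900+0.963300))/(1+215/14506) = 957/1000 ≈ 0.957000
step 4 [4y] swap r/1=194/9559: DF=(1 − 194/9559·(0.980900+0.963300+0.957000))/(1+194/9559) = 1153/1250 ≈ 0.922400
step 5 [5y] swap r/1=31/1525: DF=(1 − 31/1525·(0.980900+0.963300+0.957000+0.922400))/(1+31/1525) = 9039/10000 ≈ 0.903900
step 6 [6y] swap r/1=1256/56019: DF=(1 − 1256/56019·(0.980900+0.963300+0.957000+0.922400+0.903900))/(1+1256/56019) = 1093/1250 ≈ 0.874400
step 7 [7y] swap r/1=1686/64333: DF=(1 − 1686/64333·(0.980900+0.963300+0.957000+0.922400+0.903900+0.874400))/(1+1686/64333) = 4157/5000 ≈ 0.831400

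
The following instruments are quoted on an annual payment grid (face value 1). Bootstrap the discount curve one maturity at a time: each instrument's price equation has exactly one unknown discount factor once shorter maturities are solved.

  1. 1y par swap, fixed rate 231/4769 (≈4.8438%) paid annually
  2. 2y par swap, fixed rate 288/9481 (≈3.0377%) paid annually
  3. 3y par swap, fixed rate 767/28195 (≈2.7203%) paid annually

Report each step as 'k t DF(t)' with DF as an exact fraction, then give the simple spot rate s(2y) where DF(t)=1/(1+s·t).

step 1 [1y] swap r/1=231/4769: DF=(1 − 231/4769·(0))/(1+231/4769) = 4769/5000 ≈ 0.953800
step 2 [2y] swap r/1=288/9481: DF=(1 − 288/9481·(0.953800))/(1+288/9481) = 589/625 ≈ 0.942400
step 3 [3y] swap r/1=767/28195: DF=(1 − 767/28195·(0.953800+0.942400))/(1+767/28195) = 9233/10000 ≈ 0.923300

1 1 4769/5000
2 2 589/625
3 3 9233/10000
s(2y) = (1/(589/625) − 1)/(2) = 18/589 ≈ 3.0560%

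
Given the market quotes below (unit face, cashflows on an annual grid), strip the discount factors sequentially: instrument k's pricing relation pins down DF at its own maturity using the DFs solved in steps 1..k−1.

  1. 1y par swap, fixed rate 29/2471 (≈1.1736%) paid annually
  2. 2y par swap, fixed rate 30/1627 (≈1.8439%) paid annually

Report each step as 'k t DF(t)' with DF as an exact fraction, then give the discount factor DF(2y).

step 1 [1y] swap r/1=29/2471: DF=(1 − 29/2471·(0))/(1+29/2471) = 2471/2500 ≈ 0.988400
step 2 [2y] swap r/1=30/1627: DF=(1 − 30/1627·(0.988400))/(1+30/1627) = 241/250 ≈ 0.964000

1 1 2471/2500
2 2 241/250
DF(2y) = 241/250 ≈ 0.964000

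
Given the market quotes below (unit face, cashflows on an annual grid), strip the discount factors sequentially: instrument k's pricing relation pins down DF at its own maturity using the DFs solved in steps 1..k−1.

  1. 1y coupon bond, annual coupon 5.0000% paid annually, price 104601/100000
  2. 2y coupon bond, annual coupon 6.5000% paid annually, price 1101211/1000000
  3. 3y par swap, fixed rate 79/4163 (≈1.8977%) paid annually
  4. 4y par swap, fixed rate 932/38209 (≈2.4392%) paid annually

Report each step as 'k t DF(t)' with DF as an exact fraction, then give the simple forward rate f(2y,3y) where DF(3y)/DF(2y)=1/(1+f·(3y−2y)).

step 1 [1y] bond c/1=1/20: DF=(104601/100000 − 1/20·(0))/(1+1/20) = 4981/5000 ≈ 0.996200
step 2 [2y] bond c/1=13/200: DF=(1101211/1000000 − 13/200·(0.996200))/(1+13/200) = 2433/2500 ≈ 0.973200
step 3 [3y] swap r/1=79/4163: DF=(1 − 79/4163·(0.996200+0.973200))/(1+79/4163) = 9447/10000 ≈ 0.944700
step 4 [4y] swap r/1=932/38209: DF=(1 − 932/38209·(0.996200+0.973200+0.944700))/(1+932/38209) = 2267/2500 ≈ 0.906800

1 1 4981/5000
2 2 2433/2500
3 3 9447/10000
4 4 2267/2500
f(2y,3y) = ((2433/2500)/(9447/10000) − 1)/(1) = 95/3149 ≈ 3.0168%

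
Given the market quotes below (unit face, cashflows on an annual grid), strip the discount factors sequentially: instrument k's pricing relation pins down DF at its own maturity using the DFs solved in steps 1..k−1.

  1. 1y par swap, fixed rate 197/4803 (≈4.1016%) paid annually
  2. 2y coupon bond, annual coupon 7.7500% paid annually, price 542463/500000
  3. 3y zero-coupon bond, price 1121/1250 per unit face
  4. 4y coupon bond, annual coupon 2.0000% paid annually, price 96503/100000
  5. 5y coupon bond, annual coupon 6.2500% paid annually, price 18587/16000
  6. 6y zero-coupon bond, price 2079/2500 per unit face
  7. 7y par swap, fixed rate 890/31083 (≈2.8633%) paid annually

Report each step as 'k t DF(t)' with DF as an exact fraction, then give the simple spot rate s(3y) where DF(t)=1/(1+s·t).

1 1 4803/5000
2 2 4689/5000
3 3 1121/1250
4 4 8913/10000
5 5 1753/2000
6 6 2079/2500
7 7 411/500
s(3y) = (1/(1121/1250) − 1)/(3) = 43/1121 ≈ 3.8359%

step 1 [1y] swap r/1=197/4803: DF=(1 − 197/4803·(0))/(1+197/4803) = 4803/5000 ≈ 0.960600
step 2 [2y] bond c/1=31/400: DF=(542463/500000 − 31/400·(0.960600))/(1+31/400) = 4689/5000 ≈ 0.937800
step 3 [3y] zero: DF = P = 1121/1250 ≈ 0.896800
step 4 [4y] bond c/1=1/50: DF=(96503/100000 − 1/50·(0.960600+0.937800+0.896800))/(1+1/50) = 8913/10000 ≈ 0.891300
step 5 [5y] bond c/1=1/16: DF=(18587/16000 − 1/16·(0.960600+0.937800+0.896800+0.891300))/(1+1/16) = 1753/2000 ≈ 0.876500
step 6 [6y] zero: DF = P = 2079/2500 ≈ 0.831600
step 7 [7y] swap r/1=890/31083: DF=(1 − 890/31083·(0.960600+0.937800+0.896800+0.891300+0.876500+0.831600))/(1+890/31083) = 411/500 ≈ 0.822000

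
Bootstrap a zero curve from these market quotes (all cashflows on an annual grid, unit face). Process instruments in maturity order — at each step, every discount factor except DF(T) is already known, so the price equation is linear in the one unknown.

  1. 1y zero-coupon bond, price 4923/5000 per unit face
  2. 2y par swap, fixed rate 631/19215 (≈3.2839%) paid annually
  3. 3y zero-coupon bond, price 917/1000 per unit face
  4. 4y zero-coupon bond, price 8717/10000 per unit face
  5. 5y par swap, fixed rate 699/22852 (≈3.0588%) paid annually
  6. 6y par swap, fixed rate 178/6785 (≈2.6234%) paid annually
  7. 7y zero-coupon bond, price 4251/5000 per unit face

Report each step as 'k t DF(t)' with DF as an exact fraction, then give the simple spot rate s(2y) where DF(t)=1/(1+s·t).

step 1 [1y] zero: DF = P = 4923/5000 ≈ 0.984600
step 2 [2y] swap r/1=631/19215: DF=(1 − 631/19215·(0.984600))/(1+631/19215) = 9369/10000 ≈ 0.936900
step 3 [3y] zero: DF = P = 917/1000 ≈ 0.917000
step 4 [4y] zero: DF = P = 8717/10000 ≈ 0.871700
step 5 [5y] swap r/1=699/22852: DF=(1 − 699/22852·(0.984600+0.936900+0.917000+0.871700))/(1+699/22852) = 4301/5000 ≈ 0.860200
step 6 [6y] swap r/1=178/6785: DF=(1 − 178/6785·(0.984600+0.936900+0.917000+0.871700+0.860200))/(1+178/6785) = 536/625 ≈ 0.857600
step 7 [7y] zero: DF = P = 4251/5000 ≈ 0.850200

1 1 4923/5000
2 2 9369/10000
3 3 917/1000
4 4 8717/10000
5 5 4301/5000
6 6 536/625
7 7 4251/5000
s(2y) = (1/(9369/10000) − 1)/(2) = 631/18738 ≈ 3.3675%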